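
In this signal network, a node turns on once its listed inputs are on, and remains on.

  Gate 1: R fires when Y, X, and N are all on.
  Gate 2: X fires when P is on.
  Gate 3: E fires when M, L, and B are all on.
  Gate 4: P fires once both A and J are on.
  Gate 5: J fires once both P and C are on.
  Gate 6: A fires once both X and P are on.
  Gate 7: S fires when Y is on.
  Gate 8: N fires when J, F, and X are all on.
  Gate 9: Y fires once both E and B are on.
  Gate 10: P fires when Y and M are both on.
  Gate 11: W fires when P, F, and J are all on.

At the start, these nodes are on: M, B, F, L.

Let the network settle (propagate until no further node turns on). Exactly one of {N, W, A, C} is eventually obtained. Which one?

A

Gate 3: M, L, and B on → E on.
E and B are on, so Y fires (Gate 9).
Gate 10: Y and M on → P on.
P is on, so X fires (Gate 2).
Gate 6: X and P on → A on.
W would need P, F, and J (Gate 11), but J never turns on. N would need J, F, and X (Gate 8), but J never turns on. No rule produces C, and it is not given.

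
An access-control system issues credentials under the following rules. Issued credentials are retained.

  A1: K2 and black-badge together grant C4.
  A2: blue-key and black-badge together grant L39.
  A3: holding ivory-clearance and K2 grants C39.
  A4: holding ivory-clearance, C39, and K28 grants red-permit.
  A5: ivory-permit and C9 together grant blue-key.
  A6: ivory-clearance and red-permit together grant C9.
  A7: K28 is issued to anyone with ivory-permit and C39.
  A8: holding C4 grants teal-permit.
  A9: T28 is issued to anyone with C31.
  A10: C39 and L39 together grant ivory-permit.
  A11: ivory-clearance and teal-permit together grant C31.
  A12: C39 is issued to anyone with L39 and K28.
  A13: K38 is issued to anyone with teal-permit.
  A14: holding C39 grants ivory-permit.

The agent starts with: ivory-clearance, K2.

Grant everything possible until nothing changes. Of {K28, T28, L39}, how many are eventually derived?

Holding ivory-clearance and K2 grants C39 (A3).
Holding C39 grants ivory-permit (A14).
Holding ivory-permit and C39 grants K28 (A7).
K28: reached.
T28 would need C31 (A9), but C31 is never granted.
L39 would need blue-key and black-badge (A2), but black-badge is never granted.
Reached: K28 — 1 of the 3.

1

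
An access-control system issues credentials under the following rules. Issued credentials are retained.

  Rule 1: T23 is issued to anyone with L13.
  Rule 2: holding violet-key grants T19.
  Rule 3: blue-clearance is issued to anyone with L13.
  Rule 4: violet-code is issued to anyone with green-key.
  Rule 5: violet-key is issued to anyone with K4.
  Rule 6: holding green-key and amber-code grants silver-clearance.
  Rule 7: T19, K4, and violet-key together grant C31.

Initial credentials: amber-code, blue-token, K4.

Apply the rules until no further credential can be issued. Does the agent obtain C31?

Holding K4 grants violet-key (Rule 5).
Holding violet-key grants T19 (Rule 2).
Holding T19, K4, and violet-key grants C31 (Rule 7).

Yes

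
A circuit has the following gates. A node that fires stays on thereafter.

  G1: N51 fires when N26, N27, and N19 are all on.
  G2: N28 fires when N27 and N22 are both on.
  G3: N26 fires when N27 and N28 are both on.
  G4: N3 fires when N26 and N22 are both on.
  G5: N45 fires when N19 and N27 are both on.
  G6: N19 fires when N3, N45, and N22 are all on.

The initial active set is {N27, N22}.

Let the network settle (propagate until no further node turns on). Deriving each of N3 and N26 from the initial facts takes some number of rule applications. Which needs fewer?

N26: N27 and N22 are on, so N28 fires (G2). N27 and N28 are on, so N26 fires (G3). [2 rule applications]
N3: N27 and N22 are on, so N28 fires (G2). N27 and N28 are on, so N26 fires (G3). N26 and N22 are on, so N3 fires (G4). [3 rule applications]
N26 needs fewer.

N26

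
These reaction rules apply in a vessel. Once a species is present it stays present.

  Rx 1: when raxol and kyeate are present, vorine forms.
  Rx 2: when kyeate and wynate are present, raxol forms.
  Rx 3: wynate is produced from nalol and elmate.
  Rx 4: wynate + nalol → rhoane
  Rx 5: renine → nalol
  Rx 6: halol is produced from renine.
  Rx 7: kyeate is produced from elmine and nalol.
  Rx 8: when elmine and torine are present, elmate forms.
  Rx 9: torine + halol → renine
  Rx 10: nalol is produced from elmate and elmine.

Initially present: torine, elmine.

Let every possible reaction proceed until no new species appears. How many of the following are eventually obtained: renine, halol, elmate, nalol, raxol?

3

elmine and torine present → elmate forms (Rx 8).
elmate and elmine present → nalol forms (Rx 10).
nalol and elmate present → wynate forms (Rx 3).
elmine and nalol present → kyeate forms (Rx 7).
kyeate and wynate present → raxol forms (Rx 2).
renine would need torine and halol (Rx 9), but halol never forms.
halol would need renine (Rx 6), but renine never forms.
elmate: reached.
nalol: reached.
raxol: reached.
Reached: elmate, nalol, and raxol — 3 of the 5.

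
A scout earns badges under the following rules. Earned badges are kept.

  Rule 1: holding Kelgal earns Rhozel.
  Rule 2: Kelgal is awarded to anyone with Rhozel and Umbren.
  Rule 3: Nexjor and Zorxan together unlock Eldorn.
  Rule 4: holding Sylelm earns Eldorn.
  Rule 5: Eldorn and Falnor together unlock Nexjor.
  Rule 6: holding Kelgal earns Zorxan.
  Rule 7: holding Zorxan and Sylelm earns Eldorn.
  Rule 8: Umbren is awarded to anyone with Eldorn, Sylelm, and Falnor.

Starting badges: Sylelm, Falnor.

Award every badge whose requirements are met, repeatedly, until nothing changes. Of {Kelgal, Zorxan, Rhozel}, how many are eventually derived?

Kelgal would need Rhozel and Umbren (Rule 2), but Rhozel is never earned.
Zorxan would need Kelgal (Rule 6), but Kelgal is never earned.
Rhozel would need Kelgal (Rule 1), but Kelgal is never earned.
None of the 3 are reached.

0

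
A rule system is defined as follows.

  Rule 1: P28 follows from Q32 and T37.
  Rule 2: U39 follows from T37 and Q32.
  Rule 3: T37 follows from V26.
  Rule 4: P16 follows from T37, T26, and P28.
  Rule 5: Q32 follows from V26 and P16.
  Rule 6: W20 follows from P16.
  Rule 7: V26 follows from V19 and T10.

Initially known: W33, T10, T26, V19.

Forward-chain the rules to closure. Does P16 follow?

No

P16 would need T37, T26, and P28 (Rule 4), but P28 is never established.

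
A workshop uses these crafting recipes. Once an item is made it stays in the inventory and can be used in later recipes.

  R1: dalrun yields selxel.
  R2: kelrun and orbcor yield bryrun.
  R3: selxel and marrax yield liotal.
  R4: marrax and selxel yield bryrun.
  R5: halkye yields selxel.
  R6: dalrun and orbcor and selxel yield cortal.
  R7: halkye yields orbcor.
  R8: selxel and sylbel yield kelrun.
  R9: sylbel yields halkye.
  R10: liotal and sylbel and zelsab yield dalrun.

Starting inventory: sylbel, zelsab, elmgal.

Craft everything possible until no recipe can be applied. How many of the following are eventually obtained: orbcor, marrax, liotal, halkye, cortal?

2

Using R9, sylbel makes halkye.
Using R7, halkye makes orbcor.
orbcor: reached.
No rule produces marrax, and it is not given.
liotal would need selxel and marrax (R3), but marrax is never obtained.
halkye: reached.
cortal would need dalrun, orbcor, and selxel (R6), but dalrun is never obtained.
Reached: orbcor and halkye — 2 of the 5.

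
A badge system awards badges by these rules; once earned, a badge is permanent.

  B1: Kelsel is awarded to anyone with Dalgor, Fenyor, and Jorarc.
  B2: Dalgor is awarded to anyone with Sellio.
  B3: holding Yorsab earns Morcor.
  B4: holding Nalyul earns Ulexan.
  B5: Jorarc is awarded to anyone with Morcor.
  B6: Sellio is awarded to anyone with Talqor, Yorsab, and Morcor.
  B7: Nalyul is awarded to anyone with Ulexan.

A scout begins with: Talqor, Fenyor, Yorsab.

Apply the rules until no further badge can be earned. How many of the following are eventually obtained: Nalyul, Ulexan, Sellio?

1

With Yorsab, Morcor is earned (B3).
With Talqor, Yorsab, and Morcor, Sellio is earned (B6).
Nalyul would need Ulexan (B7), but Ulexan is never earned.
Ulexan would need Nalyul (B4), but Nalyul is never earned.
Sellio: reached.
Reached: Sellio — 1 of the 3.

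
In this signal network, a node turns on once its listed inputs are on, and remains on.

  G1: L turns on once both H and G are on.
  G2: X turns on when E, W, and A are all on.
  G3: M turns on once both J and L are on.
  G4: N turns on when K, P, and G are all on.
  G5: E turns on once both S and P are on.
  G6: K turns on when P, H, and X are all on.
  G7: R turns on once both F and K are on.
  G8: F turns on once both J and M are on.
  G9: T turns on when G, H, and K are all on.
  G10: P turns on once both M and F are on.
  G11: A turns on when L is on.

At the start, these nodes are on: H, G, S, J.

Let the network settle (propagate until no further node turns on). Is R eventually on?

No

R would need F and K (G7), but K never turns on.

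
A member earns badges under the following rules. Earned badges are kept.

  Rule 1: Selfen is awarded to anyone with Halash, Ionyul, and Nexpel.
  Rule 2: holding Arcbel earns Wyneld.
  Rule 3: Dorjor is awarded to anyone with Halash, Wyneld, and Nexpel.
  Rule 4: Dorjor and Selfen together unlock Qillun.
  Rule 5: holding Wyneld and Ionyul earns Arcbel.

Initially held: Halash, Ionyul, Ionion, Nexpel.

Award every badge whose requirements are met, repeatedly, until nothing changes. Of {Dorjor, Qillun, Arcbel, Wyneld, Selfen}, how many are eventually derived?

1

With Halash, Ionyul, and Nexpel, Selfen is earned (Rule 1).
Dorjor would need Halash, Wyneld, and Nexpel (Rule 3), but Wyneld is never earned.
Qillun would need Dorjor and Selfen (Rule 4), but Dorjor is never earned.
Arcbel would need Wyneld and Ionyul (Rule 5), but Wyneld is never earned.
Wyneld would need Arcbel (Rule 2), but Arcbel is never earned.
Selfen: reached.
Reached: Selfen — 1 of the 5.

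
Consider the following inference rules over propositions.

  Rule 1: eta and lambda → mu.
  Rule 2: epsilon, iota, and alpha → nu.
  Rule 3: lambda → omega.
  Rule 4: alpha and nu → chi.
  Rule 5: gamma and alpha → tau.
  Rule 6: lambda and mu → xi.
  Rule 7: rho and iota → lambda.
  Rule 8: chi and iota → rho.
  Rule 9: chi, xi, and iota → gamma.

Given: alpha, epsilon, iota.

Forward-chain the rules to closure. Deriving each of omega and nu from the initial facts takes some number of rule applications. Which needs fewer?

nu: From epsilon, iota, and alpha, Rule 2 gives nu. [1 rule application]
omega: From epsilon, iota, and alpha, Rule 2 gives nu. From alpha and nu, Rule 4 gives chi. chi and iota hold, so rho follows (Rule 8). rho and iota hold, so lambda follows (Rule 7). From lambda, Rule 3 gives omega. [5 rule applications]
nu needs fewer.

nu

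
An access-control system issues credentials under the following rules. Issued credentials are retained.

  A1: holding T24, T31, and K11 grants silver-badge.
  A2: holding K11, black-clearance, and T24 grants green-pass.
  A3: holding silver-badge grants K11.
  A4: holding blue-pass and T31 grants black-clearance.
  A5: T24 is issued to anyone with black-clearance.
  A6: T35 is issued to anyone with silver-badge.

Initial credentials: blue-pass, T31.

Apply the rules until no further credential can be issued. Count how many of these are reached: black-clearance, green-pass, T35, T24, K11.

2

Holding blue-pass and T31 grants black-clearance (A4).
Holding black-clearance grants T24 (A5).
black-clearance: reached.
green-pass would need K11, black-clearance, and T24 (A2), but K11 is never granted.
T35 would need silver-badge (A6), but silver-badge is never granted.
T24: reached.
K11 would need silver-badge (A3), but silver-badge is never granted.
Reached: black-clearance and T24 — 2 of the 5.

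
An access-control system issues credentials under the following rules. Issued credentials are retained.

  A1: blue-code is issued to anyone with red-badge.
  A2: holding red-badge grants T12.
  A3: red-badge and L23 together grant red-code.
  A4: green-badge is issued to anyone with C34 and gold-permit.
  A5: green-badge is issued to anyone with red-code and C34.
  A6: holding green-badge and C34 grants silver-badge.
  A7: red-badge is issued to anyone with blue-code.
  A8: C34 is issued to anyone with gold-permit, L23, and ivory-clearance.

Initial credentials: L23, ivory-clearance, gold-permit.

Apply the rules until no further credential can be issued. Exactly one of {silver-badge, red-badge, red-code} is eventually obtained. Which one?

Holding gold-permit, L23, and ivory-clearance grants C34 (A8).
Holding C34 and gold-permit grants green-badge (A4).
Holding green-badge and C34 grants silver-badge (A6).
red-badge would need blue-code (A7), but blue-code is never granted. red-code would need red-badge and L23 (A3), but red-badge is never granted.

silver-badge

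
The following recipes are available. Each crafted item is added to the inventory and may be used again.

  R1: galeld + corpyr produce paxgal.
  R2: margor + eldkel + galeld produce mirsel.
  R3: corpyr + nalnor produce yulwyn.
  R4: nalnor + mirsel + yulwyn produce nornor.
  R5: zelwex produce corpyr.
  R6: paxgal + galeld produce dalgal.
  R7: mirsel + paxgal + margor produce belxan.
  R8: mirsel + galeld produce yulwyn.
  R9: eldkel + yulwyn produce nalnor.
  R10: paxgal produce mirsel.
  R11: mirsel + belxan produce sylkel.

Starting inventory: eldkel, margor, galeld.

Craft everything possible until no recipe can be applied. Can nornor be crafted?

margor + eldkel + galeld → mirsel (R2).
Using R8, mirsel and galeld make yulwyn.
eldkel + yulwyn → nalnor (R9).
Using R4, nalnor, mirsel, and yulwyn make nornor.

Yes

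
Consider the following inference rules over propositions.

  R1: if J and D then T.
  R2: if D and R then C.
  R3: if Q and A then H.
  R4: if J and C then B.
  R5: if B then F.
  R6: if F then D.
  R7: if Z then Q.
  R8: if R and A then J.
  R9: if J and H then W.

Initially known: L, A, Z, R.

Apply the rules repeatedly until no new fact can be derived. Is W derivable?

Yes

From Z, R7 gives Q.
R and A hold, so J follows (R8).
From Q and A, R3 gives H.
J and H hold, so W follows (R9).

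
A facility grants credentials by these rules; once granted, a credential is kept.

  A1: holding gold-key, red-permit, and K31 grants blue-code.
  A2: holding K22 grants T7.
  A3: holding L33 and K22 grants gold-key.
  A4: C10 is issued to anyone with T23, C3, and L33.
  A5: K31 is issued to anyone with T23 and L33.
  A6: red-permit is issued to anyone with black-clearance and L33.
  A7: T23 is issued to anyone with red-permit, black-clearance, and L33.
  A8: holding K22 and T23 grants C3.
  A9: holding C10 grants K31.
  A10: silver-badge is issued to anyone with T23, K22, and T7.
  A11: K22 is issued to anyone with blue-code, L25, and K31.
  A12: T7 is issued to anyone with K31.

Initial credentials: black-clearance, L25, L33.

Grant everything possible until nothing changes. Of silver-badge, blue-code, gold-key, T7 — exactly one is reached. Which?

T7

Holding black-clearance and L33 grants red-permit (A6).
Holding red-permit, black-clearance, and L33 grants T23 (A7).
Holding T23 and L33 grants K31 (A5).
Holding K31 grants T7 (A12).
gold-key would need L33 and K22 (A3), but K22 is never granted. silver-badge would need T23, K22, and T7 (A10), but K22 is never granted. blue-code would need gold-key, red-permit, and K31 (A1), but gold-key is never granted.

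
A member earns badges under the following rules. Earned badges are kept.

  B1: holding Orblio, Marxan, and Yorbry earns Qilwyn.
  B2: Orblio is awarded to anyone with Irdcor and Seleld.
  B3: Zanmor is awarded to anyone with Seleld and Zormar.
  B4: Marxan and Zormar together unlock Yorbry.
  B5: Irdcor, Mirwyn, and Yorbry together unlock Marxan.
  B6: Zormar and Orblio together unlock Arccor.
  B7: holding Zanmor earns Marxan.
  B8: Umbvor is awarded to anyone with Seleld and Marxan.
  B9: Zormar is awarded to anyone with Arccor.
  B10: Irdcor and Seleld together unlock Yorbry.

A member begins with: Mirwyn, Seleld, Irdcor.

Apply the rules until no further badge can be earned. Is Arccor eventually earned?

Arccor would need Zormar and Orblio (B6), but Zormar is never earned.

No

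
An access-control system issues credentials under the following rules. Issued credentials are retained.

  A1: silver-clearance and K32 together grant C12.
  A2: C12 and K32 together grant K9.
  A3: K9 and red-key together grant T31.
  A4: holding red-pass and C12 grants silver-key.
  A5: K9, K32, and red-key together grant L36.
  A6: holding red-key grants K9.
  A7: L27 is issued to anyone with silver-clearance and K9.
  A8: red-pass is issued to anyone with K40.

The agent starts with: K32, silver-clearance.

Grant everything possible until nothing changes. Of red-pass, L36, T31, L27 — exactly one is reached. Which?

Holding silver-clearance and K32 grants C12 (A1).
Holding C12 and K32 grants K9 (A2).
Holding silver-clearance and K9 grants L27 (A7).
red-pass would need K40 (A8), but K40 is never granted. T31 would need K9 and red-key (A3), but red-key is never granted. L36 would need K9, K32, and red-key (A5), but red-key is never granted.

L27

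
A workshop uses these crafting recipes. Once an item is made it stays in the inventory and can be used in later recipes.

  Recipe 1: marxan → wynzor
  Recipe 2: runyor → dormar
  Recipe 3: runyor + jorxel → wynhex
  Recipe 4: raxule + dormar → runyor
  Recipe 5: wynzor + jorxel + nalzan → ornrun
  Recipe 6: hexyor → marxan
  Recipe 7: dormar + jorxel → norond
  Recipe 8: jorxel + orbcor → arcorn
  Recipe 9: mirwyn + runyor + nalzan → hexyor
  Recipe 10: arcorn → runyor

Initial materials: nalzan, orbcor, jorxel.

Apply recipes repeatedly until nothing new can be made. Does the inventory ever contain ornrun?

No

ornrun would need wynzor, jorxel, and nalzan (Recipe 5), but wynzor is never obtained.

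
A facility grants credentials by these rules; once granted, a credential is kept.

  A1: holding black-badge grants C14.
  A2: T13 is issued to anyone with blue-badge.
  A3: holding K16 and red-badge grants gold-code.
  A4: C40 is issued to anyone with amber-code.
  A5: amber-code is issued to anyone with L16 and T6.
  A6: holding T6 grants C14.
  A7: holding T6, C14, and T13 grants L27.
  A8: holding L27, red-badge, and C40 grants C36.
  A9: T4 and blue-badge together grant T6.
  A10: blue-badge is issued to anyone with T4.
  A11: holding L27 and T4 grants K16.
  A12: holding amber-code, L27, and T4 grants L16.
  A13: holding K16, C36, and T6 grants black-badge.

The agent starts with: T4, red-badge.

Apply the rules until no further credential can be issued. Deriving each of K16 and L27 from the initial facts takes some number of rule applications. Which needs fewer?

L27

L27: Holding T4 grants blue-badge (A10). Holding T4 and blue-badge grants T6 (A9). Holding blue-badge grants T13 (A2). Holding T6 grants C14 (A6). Holding T6, C14, and T13 grants L27 (A7). [5 rule applications]
K16: Holding T4 grants blue-badge (A10). Holding T4 and blue-badge grants T6 (A9). Holding blue-badge grants T13 (A2). Holding T6 grants C14 (A6). Holding T6, C14, and T13 grants L27 (A7). Holding L27 and T4 grants K16 (A11). [6 rule applications]
L27 needs fewer.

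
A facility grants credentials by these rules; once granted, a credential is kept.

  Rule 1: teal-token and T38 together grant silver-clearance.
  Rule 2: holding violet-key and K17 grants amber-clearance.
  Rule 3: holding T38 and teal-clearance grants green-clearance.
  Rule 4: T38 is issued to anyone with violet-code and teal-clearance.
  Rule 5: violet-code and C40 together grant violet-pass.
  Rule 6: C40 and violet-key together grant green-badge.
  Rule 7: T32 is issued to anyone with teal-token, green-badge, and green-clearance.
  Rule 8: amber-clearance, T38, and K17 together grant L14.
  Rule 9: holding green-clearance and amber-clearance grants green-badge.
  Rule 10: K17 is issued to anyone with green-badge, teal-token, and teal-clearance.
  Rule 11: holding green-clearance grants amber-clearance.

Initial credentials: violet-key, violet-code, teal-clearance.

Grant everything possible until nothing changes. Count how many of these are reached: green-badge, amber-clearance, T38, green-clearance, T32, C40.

Holding violet-code and teal-clearance grants T38 (Rule 4).
Holding T38 and teal-clearance grants green-clearance (Rule 3).
Holding green-clearance grants amber-clearance (Rule 11).
Holding green-clearance and amber-clearance grants green-badge (Rule 9).
green-badge: reached.
amber-clearance: reached.
T38: reached.
green-clearance: reached.
T32 would need teal-token, green-badge, and green-clearance (Rule 7), but teal-token is never granted.
No rule produces C40, and it is not given.
Reached: green-badge, amber-clearance, T38, and green-clearance — 4 of the 6.

4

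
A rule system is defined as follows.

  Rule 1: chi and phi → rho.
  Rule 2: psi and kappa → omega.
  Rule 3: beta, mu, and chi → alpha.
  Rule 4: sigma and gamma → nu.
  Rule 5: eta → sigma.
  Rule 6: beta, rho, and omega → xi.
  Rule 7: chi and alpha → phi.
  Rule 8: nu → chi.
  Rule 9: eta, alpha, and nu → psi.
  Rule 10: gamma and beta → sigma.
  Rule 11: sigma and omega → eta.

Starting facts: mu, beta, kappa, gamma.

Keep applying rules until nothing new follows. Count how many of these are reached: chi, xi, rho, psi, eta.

From gamma and beta, Rule 10 gives sigma.
sigma and gamma hold, so nu follows (Rule 4).
nu holds, so chi follows (Rule 8).
From beta, mu, and chi, Rule 3 gives alpha.
From chi and alpha, Rule 7 gives phi.
chi and phi hold, so rho follows (Rule 1).
chi: reached.
xi would need beta, rho, and omega (Rule 6), but omega is never established.
rho: reached.
psi would need eta, alpha, and nu (Rule 9), but eta is never established.
eta would need sigma and omega (Rule 11), but omega is never established.
Reached: chi and rho — 2 of the 5.

2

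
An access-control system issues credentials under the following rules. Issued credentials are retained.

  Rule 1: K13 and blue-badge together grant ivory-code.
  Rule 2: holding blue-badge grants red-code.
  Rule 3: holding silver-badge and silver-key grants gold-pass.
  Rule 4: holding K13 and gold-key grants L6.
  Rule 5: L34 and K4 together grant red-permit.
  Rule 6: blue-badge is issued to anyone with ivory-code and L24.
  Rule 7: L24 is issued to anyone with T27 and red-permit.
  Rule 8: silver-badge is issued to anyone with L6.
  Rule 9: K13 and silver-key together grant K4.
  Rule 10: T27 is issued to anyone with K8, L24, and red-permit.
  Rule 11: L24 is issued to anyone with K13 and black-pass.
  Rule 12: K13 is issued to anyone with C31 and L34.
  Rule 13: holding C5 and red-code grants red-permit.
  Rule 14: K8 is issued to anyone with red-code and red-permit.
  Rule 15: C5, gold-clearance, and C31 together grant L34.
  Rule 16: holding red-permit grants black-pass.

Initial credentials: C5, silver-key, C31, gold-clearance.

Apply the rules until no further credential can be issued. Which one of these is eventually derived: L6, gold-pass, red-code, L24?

Holding C5, gold-clearance, and C31 grants L34 (Rule 15).
Holding C31 and L34 grants K13 (Rule 12).
Holding K13 and silver-key grants K4 (Rule 9).
Holding L34 and K4 grants red-permit (Rule 5).
Holding red-permit grants black-pass (Rule 16).
Holding K13 and black-pass grants L24 (Rule 11).
red-code would need blue-badge (Rule 2), but blue-badge is never granted. gold-pass would need silver-badge and silver-key (Rule 3), but silver-badge is never granted. L6 would need K13 and gold-key (Rule 4), but gold-key is never granted.

L24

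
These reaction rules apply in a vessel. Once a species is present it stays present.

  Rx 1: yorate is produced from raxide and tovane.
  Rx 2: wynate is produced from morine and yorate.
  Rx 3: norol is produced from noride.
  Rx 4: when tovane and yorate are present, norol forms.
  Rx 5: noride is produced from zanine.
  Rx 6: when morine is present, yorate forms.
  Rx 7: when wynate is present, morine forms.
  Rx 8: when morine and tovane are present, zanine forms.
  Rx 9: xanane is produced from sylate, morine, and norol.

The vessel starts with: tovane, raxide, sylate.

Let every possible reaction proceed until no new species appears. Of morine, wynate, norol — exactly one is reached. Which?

norol

raxide and tovane present → yorate forms (Rx 1).
tovane and yorate present → norol forms (Rx 4).
morine would need wynate (Rx 7), but wynate never forms. wynate would need morine and yorate (Rx 2), but morine never forms.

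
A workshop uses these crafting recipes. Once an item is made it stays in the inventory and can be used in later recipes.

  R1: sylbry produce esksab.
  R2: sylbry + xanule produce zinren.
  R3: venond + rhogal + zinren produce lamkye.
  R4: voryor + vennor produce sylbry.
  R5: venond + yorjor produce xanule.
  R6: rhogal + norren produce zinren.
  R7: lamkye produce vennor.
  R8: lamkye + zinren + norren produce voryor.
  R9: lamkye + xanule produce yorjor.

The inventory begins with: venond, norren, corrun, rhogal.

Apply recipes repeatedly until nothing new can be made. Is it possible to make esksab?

Using R6, rhogal and norren make zinren.
venond + rhogal + zinren → lamkye (R3).
Using R8, lamkye, zinren, and norren make voryor.
lamkye → vennor (R7).
Using R4, voryor and vennor make sylbry.
Using R1, sylbry makes esksab.

Yes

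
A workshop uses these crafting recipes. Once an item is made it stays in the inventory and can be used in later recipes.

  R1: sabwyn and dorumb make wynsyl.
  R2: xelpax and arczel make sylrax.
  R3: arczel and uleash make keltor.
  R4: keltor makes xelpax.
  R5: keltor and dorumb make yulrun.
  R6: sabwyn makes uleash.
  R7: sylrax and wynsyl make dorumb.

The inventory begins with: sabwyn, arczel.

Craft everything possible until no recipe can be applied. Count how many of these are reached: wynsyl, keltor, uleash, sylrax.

3

sabwyn → uleash (R6).
arczel and uleash → keltor (R3).
keltor → xelpax (R4).
Using R2, xelpax and arczel make sylrax.
wynsyl would need sabwyn and dorumb (R1), but dorumb is never obtained.
keltor: reached.
uleash: reached.
sylrax: reached.
Reached: keltor, uleash, and sylrax — 3 of the 4.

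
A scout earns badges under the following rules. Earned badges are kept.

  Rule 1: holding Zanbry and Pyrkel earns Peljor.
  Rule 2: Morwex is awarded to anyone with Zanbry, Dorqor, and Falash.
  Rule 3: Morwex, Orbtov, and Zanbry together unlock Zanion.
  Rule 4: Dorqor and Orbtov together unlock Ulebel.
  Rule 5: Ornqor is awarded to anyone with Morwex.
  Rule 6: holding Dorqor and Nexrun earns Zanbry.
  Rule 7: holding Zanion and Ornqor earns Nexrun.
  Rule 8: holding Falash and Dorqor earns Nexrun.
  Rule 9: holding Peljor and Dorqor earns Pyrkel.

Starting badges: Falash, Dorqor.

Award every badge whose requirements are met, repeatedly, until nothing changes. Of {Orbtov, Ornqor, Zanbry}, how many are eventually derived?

With Falash and Dorqor, Nexrun is earned (Rule 8).
With Dorqor and Nexrun, Zanbry is earned (Rule 6).
With Zanbry, Dorqor, and Falash, Morwex is earned (Rule 2).
With Morwex, Ornqor is earned (Rule 5).
No rule produces Orbtov, and it is not given.
Ornqor: reached.
Zanbry: reached.
Reached: Ornqor and Zanbry — 2 of the 3.

2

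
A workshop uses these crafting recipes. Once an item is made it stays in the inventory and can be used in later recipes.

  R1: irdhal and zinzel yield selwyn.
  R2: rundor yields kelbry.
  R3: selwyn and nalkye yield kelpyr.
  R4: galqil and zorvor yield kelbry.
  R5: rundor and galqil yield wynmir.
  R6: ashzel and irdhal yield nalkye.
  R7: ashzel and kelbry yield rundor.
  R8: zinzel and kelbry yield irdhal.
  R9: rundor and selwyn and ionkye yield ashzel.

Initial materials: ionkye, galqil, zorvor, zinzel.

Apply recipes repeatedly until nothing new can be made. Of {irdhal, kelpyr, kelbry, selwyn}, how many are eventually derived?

Using R4, galqil and zorvor make kelbry.
Using R8, zinzel and kelbry make irdhal.
irdhal and zinzel → selwyn (R1).
irdhal: reached.
kelpyr would need selwyn and nalkye (R3), but nalkye is never obtained.
kelbry: reached.
selwyn: reached.
Reached: irdhal, kelbry, and selwyn — 3 of the 4.

3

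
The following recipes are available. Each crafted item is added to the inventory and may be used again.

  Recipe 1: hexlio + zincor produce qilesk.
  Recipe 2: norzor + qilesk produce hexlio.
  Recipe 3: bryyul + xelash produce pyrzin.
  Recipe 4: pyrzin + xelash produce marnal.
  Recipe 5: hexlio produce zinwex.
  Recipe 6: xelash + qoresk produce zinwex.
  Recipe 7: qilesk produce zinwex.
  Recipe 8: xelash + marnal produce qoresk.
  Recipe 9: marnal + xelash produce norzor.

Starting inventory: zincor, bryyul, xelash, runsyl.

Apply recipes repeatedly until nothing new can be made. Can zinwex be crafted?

Yes

bryyul + xelash → pyrzin (Recipe 3).
Using Recipe 4, pyrzin and xelash make marnal.
xelash + marnal → qoresk (Recipe 8).
Using Recipe 6, xelash and qoresk make zinwex.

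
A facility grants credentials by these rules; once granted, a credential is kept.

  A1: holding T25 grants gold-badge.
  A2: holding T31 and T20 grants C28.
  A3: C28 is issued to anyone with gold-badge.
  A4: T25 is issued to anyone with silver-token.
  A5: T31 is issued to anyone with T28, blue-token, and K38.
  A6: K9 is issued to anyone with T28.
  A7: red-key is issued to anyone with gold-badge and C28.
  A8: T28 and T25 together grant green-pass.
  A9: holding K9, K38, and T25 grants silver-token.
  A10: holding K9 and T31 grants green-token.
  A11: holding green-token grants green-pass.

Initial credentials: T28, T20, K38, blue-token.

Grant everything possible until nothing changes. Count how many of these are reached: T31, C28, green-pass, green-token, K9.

5

Holding T28 grants K9 (A6).
Holding T28, blue-token, and K38 grants T31 (A5).
Holding T31 and T20 grants C28 (A2).
Holding K9 and T31 grants green-token (A10).
Holding green-token grants green-pass (A11).
T31: reached.
C28: reached.
green-pass: reached.
green-token: reached.
K9: reached.
All 5 are reached.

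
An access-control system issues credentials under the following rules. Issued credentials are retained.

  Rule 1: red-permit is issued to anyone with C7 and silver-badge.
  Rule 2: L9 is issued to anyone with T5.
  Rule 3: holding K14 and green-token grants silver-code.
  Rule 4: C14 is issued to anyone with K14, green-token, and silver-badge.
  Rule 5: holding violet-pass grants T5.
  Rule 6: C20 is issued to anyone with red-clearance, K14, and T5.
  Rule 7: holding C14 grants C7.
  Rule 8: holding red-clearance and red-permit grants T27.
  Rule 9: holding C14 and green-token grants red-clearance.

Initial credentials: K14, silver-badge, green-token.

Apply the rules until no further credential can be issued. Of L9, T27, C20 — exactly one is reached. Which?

T27

Holding K14, green-token, and silver-badge grants C14 (Rule 4).
Holding C14 and green-token grants red-clearance (Rule 9).
Holding C14 grants C7 (Rule 7).
Holding C7 and silver-badge grants red-permit (Rule 1).
Holding red-clearance and red-permit grants T27 (Rule 8).
L9 would need T5 (Rule 2), but T5 is never granted. C20 would need red-clearance, K14, and T5 (Rule 6), but T5 is never granted.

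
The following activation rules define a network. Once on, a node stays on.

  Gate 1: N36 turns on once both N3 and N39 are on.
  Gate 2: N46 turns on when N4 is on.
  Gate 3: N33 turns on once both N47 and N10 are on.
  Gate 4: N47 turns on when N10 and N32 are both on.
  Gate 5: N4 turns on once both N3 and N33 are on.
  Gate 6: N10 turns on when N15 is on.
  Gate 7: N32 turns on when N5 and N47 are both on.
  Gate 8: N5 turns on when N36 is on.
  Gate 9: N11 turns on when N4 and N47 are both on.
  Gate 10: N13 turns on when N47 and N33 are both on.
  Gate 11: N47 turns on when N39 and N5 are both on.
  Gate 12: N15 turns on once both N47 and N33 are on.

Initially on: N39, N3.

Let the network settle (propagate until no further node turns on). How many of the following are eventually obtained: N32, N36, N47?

N3 and N39 are on, so N36 turns on (Gate 1).
Gate 8: N36 on → N5 on.
N39 and N5 are on, so N47 turns on (Gate 11).
N5 and N47 are on, so N32 turns on (Gate 7).
N32: reached.
N36: reached.
N47: reached.
All 3 are reached.

3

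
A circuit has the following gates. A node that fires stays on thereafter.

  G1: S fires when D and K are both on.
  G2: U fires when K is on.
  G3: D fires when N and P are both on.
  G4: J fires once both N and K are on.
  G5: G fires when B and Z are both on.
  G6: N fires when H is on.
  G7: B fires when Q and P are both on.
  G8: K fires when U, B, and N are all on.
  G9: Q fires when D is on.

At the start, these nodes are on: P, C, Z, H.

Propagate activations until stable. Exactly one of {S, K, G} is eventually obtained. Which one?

G6: H on → N on.
G3: N and P on → D on.
D is on, so Q fires (G9).
G7: Q and P on → B on.
G5: B and Z on → G on.
S would need D and K (G1), but K never turns on. K would need U, B, and N (G8), but U never turns on.

G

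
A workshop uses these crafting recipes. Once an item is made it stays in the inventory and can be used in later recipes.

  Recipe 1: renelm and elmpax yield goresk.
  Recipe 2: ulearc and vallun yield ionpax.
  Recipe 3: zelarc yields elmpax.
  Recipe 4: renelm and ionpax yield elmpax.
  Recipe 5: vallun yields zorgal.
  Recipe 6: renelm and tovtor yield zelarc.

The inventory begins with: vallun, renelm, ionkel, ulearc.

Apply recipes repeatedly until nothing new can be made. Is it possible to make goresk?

ulearc and vallun → ionpax (Recipe 2).
renelm and ionpax → elmpax (Recipe 4).
renelm and elmpax → goresk (Recipe 1).

Yes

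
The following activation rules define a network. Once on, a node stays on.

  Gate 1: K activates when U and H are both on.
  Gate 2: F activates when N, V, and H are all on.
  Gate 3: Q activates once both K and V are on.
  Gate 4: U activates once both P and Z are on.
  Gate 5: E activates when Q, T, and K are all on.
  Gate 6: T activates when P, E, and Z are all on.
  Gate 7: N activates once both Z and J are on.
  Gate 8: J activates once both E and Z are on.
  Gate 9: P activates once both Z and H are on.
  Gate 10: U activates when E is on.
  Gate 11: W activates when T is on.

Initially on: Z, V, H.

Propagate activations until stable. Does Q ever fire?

Gate 9: Z and H on → P on.
Gate 4: P and Z on → U on.
U and H are on, so K activates (Gate 1).
Gate 3: K and V on → Q on.

Yes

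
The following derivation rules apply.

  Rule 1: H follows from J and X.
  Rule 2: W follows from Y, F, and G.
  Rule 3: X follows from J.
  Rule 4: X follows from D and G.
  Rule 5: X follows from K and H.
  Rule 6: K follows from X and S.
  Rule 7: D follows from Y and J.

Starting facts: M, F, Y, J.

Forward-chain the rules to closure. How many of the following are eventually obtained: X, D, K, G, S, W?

From Y and J, Rule 7 gives D.
From J, Rule 3 gives X.
X: reached.
D: reached.
K would need X and S (Rule 6), but S is never established.
No rule produces G, and it is not given.
No rule produces S, and it is not given.
W would need Y, F, and G (Rule 2), but G is never established.
Reached: X and D — 2 of the 6.

2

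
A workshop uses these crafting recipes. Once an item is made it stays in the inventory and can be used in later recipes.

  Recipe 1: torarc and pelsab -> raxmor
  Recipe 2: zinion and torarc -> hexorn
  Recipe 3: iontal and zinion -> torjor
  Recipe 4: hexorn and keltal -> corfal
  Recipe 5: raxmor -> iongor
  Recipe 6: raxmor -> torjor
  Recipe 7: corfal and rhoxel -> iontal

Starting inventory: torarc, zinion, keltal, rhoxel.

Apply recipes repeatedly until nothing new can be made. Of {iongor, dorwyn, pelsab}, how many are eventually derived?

0

iongor would need raxmor (Recipe 5), but raxmor is never obtained.
No rule produces dorwyn, and it is not given.
No rule produces pelsab, and it is not given.
None of the 3 are reached.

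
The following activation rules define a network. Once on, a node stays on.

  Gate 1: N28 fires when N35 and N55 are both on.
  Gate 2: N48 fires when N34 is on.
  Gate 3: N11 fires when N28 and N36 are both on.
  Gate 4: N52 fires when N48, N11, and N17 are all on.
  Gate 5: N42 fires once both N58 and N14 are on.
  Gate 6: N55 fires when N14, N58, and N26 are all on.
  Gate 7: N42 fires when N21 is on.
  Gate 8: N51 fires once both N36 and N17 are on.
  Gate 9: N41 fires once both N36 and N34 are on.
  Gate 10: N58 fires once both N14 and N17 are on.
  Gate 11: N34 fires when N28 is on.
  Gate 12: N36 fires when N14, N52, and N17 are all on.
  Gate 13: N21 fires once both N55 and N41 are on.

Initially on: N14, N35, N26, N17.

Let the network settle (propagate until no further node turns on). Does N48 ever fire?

Gate 10: N14 and N17 on → N58 on.
N14, N58, and N26 are on, so N55 fires (Gate 6).
N35 and N55 are on, so N28 fires (Gate 1).
N28 is on, so N34 fires (Gate 11).
N34 is on, so N48 fires (Gate 2).

Yes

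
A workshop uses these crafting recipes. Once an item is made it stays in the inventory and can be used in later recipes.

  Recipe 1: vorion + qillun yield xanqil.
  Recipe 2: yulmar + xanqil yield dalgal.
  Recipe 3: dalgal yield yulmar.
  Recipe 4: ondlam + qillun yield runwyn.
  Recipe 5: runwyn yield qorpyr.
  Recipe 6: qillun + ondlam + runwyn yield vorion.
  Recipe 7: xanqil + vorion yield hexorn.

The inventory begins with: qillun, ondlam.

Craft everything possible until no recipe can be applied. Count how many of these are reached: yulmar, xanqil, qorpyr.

ondlam + qillun → runwyn (Recipe 4).
Using Recipe 6, qillun, ondlam, and runwyn make vorion.
runwyn → qorpyr (Recipe 5).
vorion + qillun → xanqil (Recipe 1).
yulmar would need dalgal (Recipe 3), but dalgal is never obtained.
xanqil: reached.
qorpyr: reached.
Reached: xanqil and qorpyr — 2 of the 3.

2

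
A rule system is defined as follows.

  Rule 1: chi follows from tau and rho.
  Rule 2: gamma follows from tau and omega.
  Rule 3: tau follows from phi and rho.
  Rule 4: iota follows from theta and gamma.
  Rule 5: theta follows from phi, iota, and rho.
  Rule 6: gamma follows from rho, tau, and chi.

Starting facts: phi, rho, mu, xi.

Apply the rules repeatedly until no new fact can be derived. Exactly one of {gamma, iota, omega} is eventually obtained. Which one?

From phi and rho, Rule 3 gives tau.
tau and rho hold, so chi follows (Rule 1).
rho, tau, and chi hold, so gamma follows (Rule 6).
iota would need theta and gamma (Rule 4), but theta is never established. No rule produces omega, and it is not given.

gamma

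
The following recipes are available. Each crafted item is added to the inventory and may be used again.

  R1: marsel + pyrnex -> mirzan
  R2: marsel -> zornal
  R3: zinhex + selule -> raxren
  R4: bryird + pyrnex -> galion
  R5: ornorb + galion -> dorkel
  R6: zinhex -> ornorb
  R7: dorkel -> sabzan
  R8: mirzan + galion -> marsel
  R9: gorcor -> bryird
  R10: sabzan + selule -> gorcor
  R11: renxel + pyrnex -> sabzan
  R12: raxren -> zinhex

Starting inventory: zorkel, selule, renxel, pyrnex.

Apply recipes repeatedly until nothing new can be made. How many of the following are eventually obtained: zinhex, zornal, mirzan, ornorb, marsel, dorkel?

zinhex would need raxren (R12), but raxren is never obtained.
zornal would need marsel (R2), but marsel is never obtained.
mirzan would need marsel and pyrnex (R1), but marsel is never obtained.
ornorb would need zinhex (R6), but zinhex is never obtained.
marsel would need mirzan and galion (R8), but mirzan is never obtained.
dorkel would need ornorb and galion (R5), but ornorb is never obtained.
None of the 6 are reached.

0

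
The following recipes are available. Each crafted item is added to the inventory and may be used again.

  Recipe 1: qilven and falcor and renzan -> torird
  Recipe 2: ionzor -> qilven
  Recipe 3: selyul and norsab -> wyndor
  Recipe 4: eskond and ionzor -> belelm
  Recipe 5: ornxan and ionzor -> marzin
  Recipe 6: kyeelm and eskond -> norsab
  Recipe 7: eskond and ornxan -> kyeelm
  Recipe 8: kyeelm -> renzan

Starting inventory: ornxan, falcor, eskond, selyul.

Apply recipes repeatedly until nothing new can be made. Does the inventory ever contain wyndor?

Yes

Using Recipe 7, eskond and ornxan make kyeelm.
kyeelm and eskond -> norsab (Recipe 6).
selyul and norsab -> wyndor (Recipe 3).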